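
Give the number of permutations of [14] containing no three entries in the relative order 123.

2674440

For any fixed pattern of length 3, the pattern-avoiding permutations of [14] number C_14.
C_14 = C_13 · 2(2·13+1)/(13+2) = 742900 · 54/15 = 2674440.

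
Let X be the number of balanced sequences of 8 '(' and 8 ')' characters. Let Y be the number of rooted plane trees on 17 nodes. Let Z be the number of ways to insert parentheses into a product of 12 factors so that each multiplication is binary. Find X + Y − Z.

Balanced strings of n pairs of brackets are counted by C_n; here n = 8. So X = C_8 = 1430.
A rooted plane tree on 17 nodes has 16 edges, and such trees are counted by C_16. So Y = C_16 = 35357670.
Ways to associate a product of 12 factors correspond to binary trees on 12 leaves, so the count is C_11. So Z = C_11 = 58786.
X + Y − Z = 1430 + 35357670 − 58786 = 35300314.

35300314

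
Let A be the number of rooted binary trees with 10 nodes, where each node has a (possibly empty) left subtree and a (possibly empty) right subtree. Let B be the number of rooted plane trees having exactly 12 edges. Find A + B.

There are C_n binary search tree shapes on n keys; with n = 10 that is C_10. So A = C_10 = 16796.
Rooted ordered trees with n edges are counted by C_n; here n = 12. So B = C_12 = 208012.
A + B = 16796 + 208012 = 224808.

224808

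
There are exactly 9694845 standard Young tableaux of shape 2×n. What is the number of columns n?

15

Standard Young tableaux of shape 2×n are counted by C_n. Since C_15 = 9694845, the index is 15.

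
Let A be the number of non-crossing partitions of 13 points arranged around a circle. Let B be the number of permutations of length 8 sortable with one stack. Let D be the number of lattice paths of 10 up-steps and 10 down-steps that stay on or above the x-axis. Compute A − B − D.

The non-crossing partitions of [13] form a lattice of size C_13. So A = C_13 = 742900.
Stack-sortable permutations are exactly the 231-avoiding ones, counted by C_n; here n = 8. So B = C_8 = 1430.
Dyck paths of semilength n (length 2n) are counted by C_n; here n = 10. So D = C_10 = 16796.
A − B − D = 742900 − 1430 − 16796 = 724674.

724674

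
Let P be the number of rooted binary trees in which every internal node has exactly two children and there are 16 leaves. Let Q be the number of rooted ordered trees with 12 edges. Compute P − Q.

9486833

Full binary trees with 16 leaves have 16−1 = 15 internal nodes, so there are C_15 of them. So P = C_15 = 9694845.
Rooted ordered trees with n edges are counted by C_n; here n = 12. So Q = C_12 = 208012.
P − Q = 9694845 − 208012 = 9486833.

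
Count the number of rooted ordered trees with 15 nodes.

Rooted ordered (plane) trees on m nodes have m−1 edges and are counted by C_{m−1}; m = 15 gives C_14.
C_14 = C_13 · 2(2·13+1)/(13+2) = 742900 · 54/15 = 2674440.

2674440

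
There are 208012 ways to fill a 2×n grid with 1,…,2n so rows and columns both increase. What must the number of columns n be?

Standard Young tableaux of shape 2×n are counted by C_n, and C_12 = 208012.

12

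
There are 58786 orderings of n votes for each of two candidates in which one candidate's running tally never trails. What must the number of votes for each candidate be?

11

Such ballot sequences with n votes each are counted by C_n, and C_11 = 58786.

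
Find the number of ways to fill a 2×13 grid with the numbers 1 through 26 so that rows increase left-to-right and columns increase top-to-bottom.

Standard Young tableaux of shape 2×n are counted by C_n; here n = 13.
C_13 = 742900.

742900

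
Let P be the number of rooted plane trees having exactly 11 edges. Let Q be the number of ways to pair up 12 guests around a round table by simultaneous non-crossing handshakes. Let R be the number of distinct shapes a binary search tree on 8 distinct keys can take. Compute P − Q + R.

Rooted ordered trees with n edges are counted by C_n; here n = 11. So P = C_11 = 58786.
With 12 = 2·6 people, non-crossing handshake pairings are non-crossing perfect matchings on a circle, counted by C_6. So Q = C_6 = 132.
There are C_n binary search tree shapes on n keys; with n = 8 that is C_8. So R = C_8 = 1430.
P − Q + R = 58786 − 132 + 1430 = 60084.

60084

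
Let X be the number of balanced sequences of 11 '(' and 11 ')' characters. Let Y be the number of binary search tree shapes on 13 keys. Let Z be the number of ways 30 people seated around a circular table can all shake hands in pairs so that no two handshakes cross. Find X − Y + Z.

With 11 pairs the number of balanced bracket strings is the Catalan number C_11. So X = C_11 = 58786.
There are C_n binary search tree shapes on n keys; with n = 13 that is C_13. So Y = C_13 = 742900.
With 30 = 2·15 people, non-crossing handshake pairings are non-crossing perfect matchings on a circle, counted by C_15. So Z = C_15 = 9694845.
X − Y + Z = 58786 − 742900 + 9694845 = 9010731.

9010731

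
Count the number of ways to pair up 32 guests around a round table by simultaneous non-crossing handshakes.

With 32 = 2·16 people, non-crossing handshake pairings are non-crossing perfect matchings on a circle, counted by C_16.
C_16 = 35357670.

35357670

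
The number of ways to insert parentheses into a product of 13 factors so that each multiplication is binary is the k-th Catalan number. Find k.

12

Ways to associate a product of 13 factors correspond to binary trees on 13 leaves, so the count is C_12.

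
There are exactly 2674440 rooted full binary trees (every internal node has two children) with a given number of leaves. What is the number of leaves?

Full binary trees with L leaves are counted by C_{L−1}. Since C_14 = 2674440, the index is 14.
So the index is 14, and the number of leaves is 14 + 1 = 15.

15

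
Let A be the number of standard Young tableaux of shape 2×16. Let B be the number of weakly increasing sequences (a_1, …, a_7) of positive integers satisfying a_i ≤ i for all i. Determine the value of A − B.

35357241

By the hook-length formula (or a Dyck-path bijection), SYT of shape 2×16 number C_16. So A = C_16 = 35357670.
Such sub-staircase sequences of length n are counted by C_n; here n = 7. So B = C_7 = 429.
A − B = 35357670 − 429 = 35357241.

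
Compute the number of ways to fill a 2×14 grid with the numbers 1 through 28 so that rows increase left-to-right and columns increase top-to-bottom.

2674440

By the hook-length formula (or a Dyck-path bijection), SYT of shape 2×14 number C_14.
C_14 = C(28,14)/15 = 40116600/15 = 2674440.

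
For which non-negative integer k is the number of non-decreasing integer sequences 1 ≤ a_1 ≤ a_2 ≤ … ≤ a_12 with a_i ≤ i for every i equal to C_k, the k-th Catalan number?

12

Weakly increasing sequences with a_i ≤ i biject with Dyck paths of semilength 12, so there are C_12.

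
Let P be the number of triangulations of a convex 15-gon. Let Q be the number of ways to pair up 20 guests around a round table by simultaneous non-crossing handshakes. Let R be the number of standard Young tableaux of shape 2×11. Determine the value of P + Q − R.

A convex 15-gon is triangulated into 13 triangles, and the number of such triangulations is the Catalan number C_{15−2} = C_13. So P = C_13 = 742900.
With 20 = 2·10 people, non-crossing handshake pairings are non-crossing perfect matchings on a circle, counted by C_10. So Q = C_10 = 16796.
By the hook-length formula (or a Dyck-path bijection), SYT of shape 2×11 number C_11. So R = C_11 = 58786.
P + Q − R = 742900 + 16796 − 58786 = 700910.

700910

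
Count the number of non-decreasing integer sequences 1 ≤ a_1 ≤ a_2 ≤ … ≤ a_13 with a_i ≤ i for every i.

Weakly increasing sequences with a_i ≤ i biject with Dyck paths of semilength 13, so there are C_13.
C_13 = 742900.

742900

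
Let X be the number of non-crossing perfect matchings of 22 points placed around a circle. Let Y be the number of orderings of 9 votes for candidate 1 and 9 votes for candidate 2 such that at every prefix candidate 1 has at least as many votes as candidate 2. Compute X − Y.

Non-crossing perfect matchings of 2n points on a circle are counted by C_n; with 22 points, n = 11. So X = C_11 = 58786.
Reading a vote for the leader as '(' and for the other as ')' turns such a sequence into a balanced string of 9 pairs, so the count is C_9. So Y = C_9 = 4862.
X − Y = 58786 − 4862 = 53924.

53924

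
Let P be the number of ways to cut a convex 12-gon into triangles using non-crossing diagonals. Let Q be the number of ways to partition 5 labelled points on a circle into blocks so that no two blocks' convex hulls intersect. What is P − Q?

A convex 12-gon is triangulated into 10 triangles, and the number of such triangulations is the Catalan number C_{12−2} = C_10. So P = C_10 = 16796.
The non-crossing partitions of [5] form a lattice of size C_5. So Q = C_5 = 42.
P − Q = 16796 − 42 = 16754.

16754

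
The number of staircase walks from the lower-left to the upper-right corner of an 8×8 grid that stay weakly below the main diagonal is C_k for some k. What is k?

8

Monotone paths in an n×n grid that stay weakly below the diagonal are counted by C_n; here n = 8.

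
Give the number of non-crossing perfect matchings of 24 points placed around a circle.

Pairing 24 circle points by 12 non-crossing chords gives C_12 matchings.
C_12 = C(24,12)/13 = 2704156/13 = 208012.

208012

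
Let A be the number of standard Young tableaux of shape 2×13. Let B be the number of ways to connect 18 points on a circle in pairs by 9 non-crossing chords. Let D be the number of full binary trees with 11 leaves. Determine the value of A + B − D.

Standard Young tableaux of shape 2×n are counted by C_n; here n = 13. So A = C_13 = 742900.
Pairing 18 circle points by 9 non-crossing chords gives C_9 matchings. So B = C_9 = 4862.
Full binary trees with 11 leaves have 11−1 = 10 internal nodes, so there are C_10 of them. So D = C_10 = 16796.
A + B − D = 742900 + 4862 − 16796 = 730966.

730966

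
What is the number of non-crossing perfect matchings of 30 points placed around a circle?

9694845

Pairing 30 circle points by 15 non-crossing chords gives C_15 matchings.
C_15 = C(30,15)/16 = 155117520/16 = 9694845.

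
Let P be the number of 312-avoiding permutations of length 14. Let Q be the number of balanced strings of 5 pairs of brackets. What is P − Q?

Permutations of [n] avoiding any single length-3 pattern are counted by C_n; here n = 14. So P = C_14 = 2674440.
A balanced arrangement of 5 bracket pairs is a Dyck word of semilength 5, so the count is C_5. So Q = C_5 = 42.
P − Q = 2674440 − 42 = 2674398.

2674398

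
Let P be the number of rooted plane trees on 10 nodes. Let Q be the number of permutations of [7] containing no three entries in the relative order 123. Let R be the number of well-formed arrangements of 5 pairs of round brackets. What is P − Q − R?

A rooted plane tree on 10 nodes has 9 edges, and such trees are counted by C_9. So P = C_9 = 4862.
For any fixed pattern of length 3, the pattern-avoiding permutations of [7] number C_7. So Q = C_7 = 429.
A balanced arrangement of 5 bracket pairs is a Dyck word of semilength 5, so the count is C_5. So R = C_5 = 42.
P − Q − R = 4862 − 429 − 42 = 4391.

4391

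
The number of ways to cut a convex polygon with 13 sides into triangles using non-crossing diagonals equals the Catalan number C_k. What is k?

Triangulations of a convex m-gon are counted by C_{m−2}; with m = 13 this is C_11.

11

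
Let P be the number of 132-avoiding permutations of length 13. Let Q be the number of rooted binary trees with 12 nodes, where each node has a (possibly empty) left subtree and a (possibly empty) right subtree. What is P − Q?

For any fixed pattern of length 3, the pattern-avoiding permutations of [13] number C_13. So P = C_13 = 742900.
There are C_n binary search tree shapes on n keys; with n = 12 that is C_12. So Q = C_12 = 208012.
P − Q = 742900 − 208012 = 534888.

534888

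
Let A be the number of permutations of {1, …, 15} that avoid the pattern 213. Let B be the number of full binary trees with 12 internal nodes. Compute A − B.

9486833

Permutations of [n] avoiding any single length-3 pattern are counted by C_n; here n = 15. So A = C_15 = 9694845.
Full binary trees with n internal nodes are counted by C_n; here n = 12. So B = C_12 = 208012.
A − B = 9694845 − 208012 = 9486833.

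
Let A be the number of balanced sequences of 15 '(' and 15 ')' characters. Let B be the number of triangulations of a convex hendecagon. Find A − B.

A balanced arrangement of 15 bracket pairs is a Dyck word of semilength 15, so the count is C_15. So A = C_15 = 9694845.
The number of triangulations of an 11-gon is the Catalan number C_9 (index = sides − 2). So B = C_9 = 4862.
A − B = 9694845 − 4862 = 9689983.

9689983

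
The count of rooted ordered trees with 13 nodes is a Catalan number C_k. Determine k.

12

Rooted ordered (plane) trees on m nodes have m−1 edges and are counted by C_{m−1}; m = 13 gives C_12.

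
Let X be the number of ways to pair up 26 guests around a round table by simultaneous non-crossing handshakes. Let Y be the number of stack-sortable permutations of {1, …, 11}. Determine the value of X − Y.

684114

Non-crossing handshake pairings of 2n people are counted by C_n; 26 people gives n = 13. So X = C_13 = 742900.
By Knuth's characterisation, the stack-sortable permutations of length 11 are the 231-avoiders, numbering C_11. So Y = C_11 = 58786.
X − Y = 742900 − 58786 = 684114.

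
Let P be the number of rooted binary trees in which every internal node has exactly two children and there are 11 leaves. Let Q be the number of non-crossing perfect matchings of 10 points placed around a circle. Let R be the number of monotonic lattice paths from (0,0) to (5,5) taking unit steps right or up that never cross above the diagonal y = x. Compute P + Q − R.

16796

Full binary trees with 11 leaves have 11−1 = 10 internal nodes, so there are C_10 of them. So P = C_10 = 16796.
Pairing 10 circle points by 5 non-crossing chords gives C_5 matchings. So Q = C_5 = 42.
Sub-diagonal monotone paths from (0,0) to (5,5) biject with Dyck paths of semilength 5, giving C_5. So R = C_5 = 42.
P + Q − R = 16796 + 42 − 42 = 16796.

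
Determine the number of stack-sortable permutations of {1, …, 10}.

16796

Stack-sortable permutations are exactly the 231-avoiding ones, counted by C_n; here n = 10.
C_10 = 16796.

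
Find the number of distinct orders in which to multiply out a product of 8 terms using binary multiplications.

429

Ways to associate a product of 8 factors correspond to binary trees on 8 leaves, so the count is C_7.
C_7 = C(14,7)/8 = 3432/8 = 429.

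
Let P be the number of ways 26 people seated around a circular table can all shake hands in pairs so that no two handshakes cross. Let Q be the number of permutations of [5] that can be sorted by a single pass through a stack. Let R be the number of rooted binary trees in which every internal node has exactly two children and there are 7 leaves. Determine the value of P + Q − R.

Non-crossing handshake pairings of 2n people are counted by C_n; 26 people gives n = 13. So P = C_13 = 742900.
Stack-sortable permutations are exactly the 231-avoiding ones, counted by C_n; here n = 5. So Q = C_5 = 42.
A full binary tree with L leaves has L−1 internal nodes and is counted by C_{L−1}; L = 7 gives C_6. So R = C_6 = 132.
P + Q − R = 742900 + 42 − 132 = 742810.

742810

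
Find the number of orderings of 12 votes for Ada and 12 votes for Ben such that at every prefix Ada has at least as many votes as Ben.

Reading a vote for the leader as '(' and for the other as ')' turns such a sequence into a balanced string of 12 pairs, so the count is C_12.
C_12 = C(24,12)/13 = 2704156/13 = 208012.

208012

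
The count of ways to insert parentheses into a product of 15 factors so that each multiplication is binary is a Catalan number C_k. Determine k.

Bracketing 15 factors into binary products is counted by C_{15−1} = C_14.

14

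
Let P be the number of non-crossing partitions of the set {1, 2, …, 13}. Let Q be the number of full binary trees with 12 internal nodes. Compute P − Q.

534888

The non-crossing partitions of [13] form a lattice of size C_13. So P = C_13 = 742900.
The number of full binary trees on 12 internal nodes is the Catalan number C_12. So Q = C_12 = 208012.
P − Q = 742900 − 208012 = 534888.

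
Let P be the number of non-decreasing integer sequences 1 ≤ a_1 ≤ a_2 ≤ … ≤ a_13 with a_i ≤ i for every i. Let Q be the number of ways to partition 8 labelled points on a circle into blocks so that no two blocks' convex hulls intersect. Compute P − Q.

Weakly increasing sequences with a_i ≤ i biject with Dyck paths of semilength 13, so there are C_13. So P = C_13 = 742900.
The non-crossing partitions of [8] form a lattice of size C_8. So Q = C_8 = 1430.
P − Q = 742900 − 1430 = 741470.

741470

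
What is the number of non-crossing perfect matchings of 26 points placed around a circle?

Non-crossing perfect matchings of 2n points on a circle are counted by C_n; with 26 points, n = 13.
C_13 = C(26,13)/14 = 10400600/14 = 742900.

742900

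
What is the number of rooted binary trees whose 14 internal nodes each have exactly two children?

2674440

The number of full binary trees on 14 internal nodes is the Catalan number C_14.
C_14 = 2674440.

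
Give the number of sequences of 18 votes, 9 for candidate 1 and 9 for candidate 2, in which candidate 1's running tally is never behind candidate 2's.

Reading a vote for the leader as '(' and for the other as ')' turns such a sequence into a balanced string of 9 pairs, so the count is C_9.
C_9 = C_8 · 2(2·8+1)/(8+2) = 1430 · 34/10 = 4862.

4862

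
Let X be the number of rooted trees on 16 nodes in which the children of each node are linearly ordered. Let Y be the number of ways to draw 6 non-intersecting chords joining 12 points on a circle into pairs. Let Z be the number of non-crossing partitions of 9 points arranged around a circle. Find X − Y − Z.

A rooted plane tree on 16 nodes has 15 edges, and such trees are counted by C_15. So X = C_15 = 9694845.
Non-crossing perfect matchings of 2n points on a circle are counted by C_n; with 12 points, n = 6. So Y = C_6 = 132.
The non-crossing partitions of [9] form a lattice of size C_9. So Z = C_9 = 4862.
X − Y − Z = 9694845 − 132 − 4862 = 9689851.

9689851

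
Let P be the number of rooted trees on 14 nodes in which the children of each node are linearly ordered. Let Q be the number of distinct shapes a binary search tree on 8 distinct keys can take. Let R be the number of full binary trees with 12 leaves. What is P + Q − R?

685544

A rooted plane tree on 14 nodes has 13 edges, and such trees are counted by C_13. So P = C_13 = 742900.
There are C_n binary search tree shapes on n keys; with n = 8 that is C_8. So Q = C_8 = 1430.
Full binary trees with 12 leaves have 12−1 = 11 internal nodes, so there are C_11 of them. So R = C_11 = 58786.
P + Q − R = 742900 + 1430 − 58786 = 685544.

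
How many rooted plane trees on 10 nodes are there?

A rooted plane tree on 10 nodes has 9 edges, and such trees are counted by C_9.
C_9 = C_8 · 2(2·8+1)/(8+2) = 1430 · 34/10 = 4862.

4862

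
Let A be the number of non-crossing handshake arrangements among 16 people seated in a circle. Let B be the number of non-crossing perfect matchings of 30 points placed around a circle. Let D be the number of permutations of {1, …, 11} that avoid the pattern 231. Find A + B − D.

9637489

Non-crossing handshake pairings of 2n people are counted by C_n; 16 people gives n = 8. So A = C_8 = 1430.
Non-crossing perfect matchings of 2n points on a circle are counted by C_n; with 30 points, n = 15. So B = C_15 = 9694845.
For any fixed pattern of length 3, the pattern-avoiding permutations of [11] number C_11. So D = C_11 = 58786.
A + B − D = 1430 + 9694845 − 58786 = 9637489.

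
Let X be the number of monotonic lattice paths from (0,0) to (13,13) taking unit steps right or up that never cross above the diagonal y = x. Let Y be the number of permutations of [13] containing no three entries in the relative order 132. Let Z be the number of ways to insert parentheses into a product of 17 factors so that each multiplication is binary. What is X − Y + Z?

Monotone paths in an n×n grid that stay weakly below the diagonal are counted by C_n; here n = 13. So X = C_13 = 742900.
Permutations of [n] avoiding any single length-3 pattern are counted by C_n; here n = 13. So Y = C_13 = 742900.
Parenthesizations of m factors correspond to full binary trees with m leaves, counted by C_{m−1}; m = 17 gives C_16. So Z = C_16 = 35357670.
X − Y + Z = 742900 − 742900 + 35357670 = 35357670.

35357670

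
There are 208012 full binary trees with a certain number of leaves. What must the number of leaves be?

Full binary trees with L leaves are counted by C_{L−1}. Since C_12 = 208012, the index is 12.
So the index is 12, and the number of leaves is 12 + 1 = 13.

13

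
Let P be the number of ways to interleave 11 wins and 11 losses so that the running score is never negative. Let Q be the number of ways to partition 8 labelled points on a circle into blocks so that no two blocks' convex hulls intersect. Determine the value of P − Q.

57356

Ballot sequences with n votes each where one side never trails are Dyck words, counted by C_n; here n = 11. So P = C_11 = 58786.
Non-crossing partitions of an n-element set are counted by C_n; here n = 8. So Q = C_8 = 1430.
P − Q = 58786 − 1430 = 57356.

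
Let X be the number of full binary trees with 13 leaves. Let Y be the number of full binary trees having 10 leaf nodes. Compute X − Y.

203150

Full binary trees with 13 leaves have 13−1 = 12 internal nodes, so there are C_12 of them. So X = C_12 = 208012.
A full binary tree with L leaves has L−1 internal nodes and is counted by C_{L−1}; L = 10 gives C_9. So Y = C_9 = 4862.
X − Y = 208012 − 4862 = 203150.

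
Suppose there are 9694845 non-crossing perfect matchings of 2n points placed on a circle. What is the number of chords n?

Non-crossing pairings of 2n points on a circle are counted by C_n. The Catalan number equal to 9694845 is C_15.

15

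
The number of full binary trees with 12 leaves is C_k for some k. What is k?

Full binary trees with 12 leaves have 12−1 = 11 internal nodes, so there are C_11 of them.

11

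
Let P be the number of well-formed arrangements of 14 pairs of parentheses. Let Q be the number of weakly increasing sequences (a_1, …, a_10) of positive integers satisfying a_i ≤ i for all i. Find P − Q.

2657644

Balanced strings of n pairs of brackets are counted by C_n; here n = 14. So P = C_14 = 2674440.
Weakly increasing sequences with a_i ≤ i biject with Dyck paths of semilength 10, so there are C_10. So Q = C_10 = 16796.
P − Q = 2674440 − 16796 = 2657644.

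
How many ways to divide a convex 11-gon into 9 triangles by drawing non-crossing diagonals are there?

4862

A convex 11-gon is triangulated into 9 triangles, and the number of such triangulations is the Catalan number C_{11−2} = C_9.
C_9 = C_8 · 2(2·8+1)/(8+2) = 1430 · 34/10 = 4862.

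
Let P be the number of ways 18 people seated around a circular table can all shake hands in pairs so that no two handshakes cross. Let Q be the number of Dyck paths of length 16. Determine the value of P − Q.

3432

Non-crossing handshake pairings of 2n people are counted by C_n; 18 people gives n = 9. So P = C_9 = 4862.
Dyck paths of semilength n (length 2n) are counted by C_n; here n = 8. So Q = C_8 = 1430.
P − Q = 4862 − 1430 = 3432.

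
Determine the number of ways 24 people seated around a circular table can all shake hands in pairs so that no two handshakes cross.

With 24 = 2·12 people, non-crossing handshake pairings are non-crossing perfect matchings on a circle, counted by C_12.
C_12 = 208012.

208012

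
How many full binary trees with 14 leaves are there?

742900

Full binary trees with 14 leaves have 14−1 = 13 internal nodes, so there are C_13 of them.
C_13 = C(26,13)/14 = 10400600/14 = 742900.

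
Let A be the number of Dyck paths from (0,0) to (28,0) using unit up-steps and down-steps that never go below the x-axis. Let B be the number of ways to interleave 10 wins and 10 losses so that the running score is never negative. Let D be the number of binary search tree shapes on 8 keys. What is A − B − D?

2656214

Paths of 14 up- and 14 down-steps that never dip below the axis are Dyck paths; their count is C_14. So A = C_14 = 2674440.
Ballot sequences with n votes each where one side never trails are Dyck words, counted by C_n; here n = 10. So B = C_10 = 16796.
Binary trees (left/right distinguished) on n nodes are counted by C_n; here n = 8. So D = C_8 = 1430.
A − B − D = 2674440 − 16796 − 1430 = 2656214.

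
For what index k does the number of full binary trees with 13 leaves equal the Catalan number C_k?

12

Full binary trees with 13 leaves have 13−1 = 12 internal nodes, so there are C_12 of them.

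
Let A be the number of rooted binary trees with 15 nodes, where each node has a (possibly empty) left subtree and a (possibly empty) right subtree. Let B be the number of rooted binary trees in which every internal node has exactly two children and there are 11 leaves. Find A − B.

9678049

Binary trees (left/right distinguished) on n nodes are counted by C_n; here n = 15. So A = C_15 = 9694845.
A full binary tree with L leaves has L−1 internal nodes and is counted by C_{L−1}; L = 11 gives C_10. So B = C_10 = 16796.
A − B = 9694845 − 16796 = 9678049.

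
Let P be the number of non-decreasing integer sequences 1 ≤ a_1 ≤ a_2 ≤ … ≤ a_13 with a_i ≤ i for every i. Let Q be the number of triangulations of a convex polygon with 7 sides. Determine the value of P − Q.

742858

Weakly increasing sequences with a_i ≤ i biject with Dyck paths of semilength 13, so there are C_13. So P = C_13 = 742900.
Triangulations of a convex m-gon are counted by C_{m−2}; with m = 7 this is C_5. So Q = C_5 = 42.
P − Q = 742900 − 42 = 742858.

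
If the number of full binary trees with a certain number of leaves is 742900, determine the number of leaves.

14

Full binary trees with L leaves are counted by C_{L−1}. The Catalan number equal to 742900 is C_13.
So the index is 13, and the number of leaves is 13 + 1 = 14.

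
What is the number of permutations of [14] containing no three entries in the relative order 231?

2674440

For any fixed pattern of length 3, the pattern-avoiding permutations of [14] number C_14.
C_14 = C_13 · 2(2·13+1)/(13+2) = 742900 · 54/15 = 2674440.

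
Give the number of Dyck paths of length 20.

A Dyck path with 10 up-steps and 10 down-steps has semilength 10, so there are C_10 of them.
C_10 = 16796.

16796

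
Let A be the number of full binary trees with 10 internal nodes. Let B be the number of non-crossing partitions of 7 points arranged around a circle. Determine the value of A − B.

16367

Full binary trees with n internal nodes are counted by C_n; here n = 10. So A = C_10 = 16796.
Non-crossing partitions of an n-element set are counted by C_n; here n = 7. So B = C_7 = 429.
A − B = 16796 − 429 = 16367.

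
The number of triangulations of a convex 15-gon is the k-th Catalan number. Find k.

13

The number of triangulations of a 15-gon is the Catalan number C_13 (index = sides − 2).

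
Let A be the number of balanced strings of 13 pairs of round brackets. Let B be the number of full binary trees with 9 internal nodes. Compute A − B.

A balanced arrangement of 13 bracket pairs is a Dyck word of semilength 13, so the count is C_13. So A = C_13 = 742900.
The number of full binary trees on 9 internal nodes is the Catalan number C_9. So B = C_9 = 4862.
A − B = 742900 − 4862 = 738038.

738038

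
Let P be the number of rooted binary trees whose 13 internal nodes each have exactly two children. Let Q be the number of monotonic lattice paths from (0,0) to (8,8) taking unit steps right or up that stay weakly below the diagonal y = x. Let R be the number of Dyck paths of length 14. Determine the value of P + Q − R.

743901

The number of full binary trees on 13 internal nodes is the Catalan number C_13. So P = C_13 = 742900.
Monotone paths in an n×n grid that stay weakly below the diagonal are counted by C_n; here n = 8. So Q = C_8 = 1430.
Paths of 7 up- and 7 down-steps that never dip below the axis are Dyck paths; their count is C_7. So R = C_7 = 429.
P + Q − R = 742900 + 1430 − 429 = 743901.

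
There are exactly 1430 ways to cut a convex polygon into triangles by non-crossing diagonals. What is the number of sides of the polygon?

10

Triangulations of a convex m-gon are counted by C_{m−2}; 1430 = C_8.
So m − 2 = 8, giving m = 10 sides.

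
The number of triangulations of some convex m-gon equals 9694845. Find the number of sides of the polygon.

17

Triangulations of a convex m-gon are counted by C_{m−2}. The Catalan number equal to 9694845 is C_15.
So m − 2 = 15, giving m = 17 sides.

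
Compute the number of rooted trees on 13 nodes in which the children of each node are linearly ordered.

208012

A rooted plane tree on 13 nodes has 12 edges, and such trees are counted by C_12.
C_12 = C_11 · 2(2·11+1)/(11+2) = 58786 · 46/13 = 208012.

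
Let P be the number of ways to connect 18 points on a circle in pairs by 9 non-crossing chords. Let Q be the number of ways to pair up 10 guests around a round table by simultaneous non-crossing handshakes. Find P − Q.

Non-crossing perfect matchings of 2n points on a circle are counted by C_n; with 18 points, n = 9. So P = C_9 = 4862.
Non-crossing handshake pairings of 2n people are counted by C_n; 10 people gives n = 5. So Q = C_5 = 42.
P − Q = 4862 − 42 = 4820.

4820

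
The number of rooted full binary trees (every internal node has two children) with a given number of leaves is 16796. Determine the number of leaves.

11

Full binary trees with L leaves are counted by C_{L−1}, and C_10 = 16796.
So the index is 10, and the number of leaves is 10 + 1 = 11.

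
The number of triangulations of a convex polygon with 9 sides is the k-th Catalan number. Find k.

7

Triangulations of a convex m-gon are counted by C_{m−2}; with m = 9 this is C_7.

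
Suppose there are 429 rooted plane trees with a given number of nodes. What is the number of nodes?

Rooted ordered trees on m nodes are counted by C_{m−1}. Since C_7 = 429, the index is 7.
So the index is 7, and the number of nodes is 7 + 1 = 8.

8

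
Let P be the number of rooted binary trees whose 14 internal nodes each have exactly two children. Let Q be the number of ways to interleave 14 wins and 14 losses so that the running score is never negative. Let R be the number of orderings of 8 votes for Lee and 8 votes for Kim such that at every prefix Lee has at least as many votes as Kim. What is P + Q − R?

5347450

Full binary trees with n internal nodes are counted by C_n; here n = 14. So P = C_14 = 2674440.
Ballot sequences with n votes each where one side never trails are Dyck words, counted by C_n; here n = 14. So Q = C_14 = 2674440.
Reading a vote for the leader as '(' and for the other as ')' turns such a sequence into a balanced string of 8 pairs, so the count is C_8. So R = C_8 = 1430.
P + Q − R = 2674440 + 2674440 − 1430 = 5347450.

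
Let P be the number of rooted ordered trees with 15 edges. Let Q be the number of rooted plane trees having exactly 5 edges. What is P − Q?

A rooted plane tree with 15 edges has 16 nodes, and the count is C_15. So P = C_15 = 9694845.
Rooted ordered trees with n edges are counted by C_n; here n = 5. So Q = C_5 = 42.
P − Q = 9694845 − 42 = 9694803.

9694803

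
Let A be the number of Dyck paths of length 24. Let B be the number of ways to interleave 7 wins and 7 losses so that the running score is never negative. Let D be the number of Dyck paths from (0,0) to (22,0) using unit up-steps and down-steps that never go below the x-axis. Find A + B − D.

Paths of 12 up- and 12 down-steps that never dip below the axis are Dyck paths; their count is C_12. So A = C_12 = 208012.
Ballot sequences with n votes each where one side never trails are Dyck words, counted by C_n; here n = 7. So B = C_7 = 429.
Dyck paths of semilength n (length 2n) are counted by C_n; here n = 11. So D = C_11 = 58786.
A + B − D = 208012 + 429 − 58786 = 149655.

149655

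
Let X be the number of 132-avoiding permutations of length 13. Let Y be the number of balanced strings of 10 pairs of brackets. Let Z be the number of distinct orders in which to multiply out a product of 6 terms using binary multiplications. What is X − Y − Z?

726062

For any fixed pattern of length 3, the pattern-avoiding permutations of [13] number C_13. So X = C_13 = 742900.
A balanced arrangement of 10 bracket pairs is a Dyck word of semilength 10, so the count is C_10. So Y = C_10 = 16796.
Parenthesizations of m factors correspond to full binary trees with m leaves, counted by C_{m−1}; m = 6 gives C_5. So Z = C_5 = 42.
X − Y − Z = 742900 − 16796 − 42 = 726062.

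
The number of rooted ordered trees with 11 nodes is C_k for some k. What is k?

Rooted ordered (plane) trees on m nodes have m−1 edges and are counted by C_{m−1}; m = 11 gives C_10.

10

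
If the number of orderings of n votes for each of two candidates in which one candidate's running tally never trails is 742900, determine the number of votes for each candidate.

Such ballot sequences with n votes each are counted by C_n; 742900 = C_13.

13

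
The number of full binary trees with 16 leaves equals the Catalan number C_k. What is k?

15

Full binary trees with 16 leaves have 16−1 = 15 internal nodes, so there are C_15 of them.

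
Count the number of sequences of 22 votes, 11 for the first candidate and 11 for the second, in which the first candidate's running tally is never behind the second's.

58786

Ballot sequences with n votes each where one side never trails are Dyck words, counted by C_n; here n = 11.
C_11 = C(22,11)/12 = 705432/12 = 58786.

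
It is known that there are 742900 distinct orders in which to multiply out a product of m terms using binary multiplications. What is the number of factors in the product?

Parenthesizations of m factors are counted by C_{m−1}. The Catalan number equal to 742900 is C_13.
So the index is 13, and the number of factors is 13 + 1 = 14.

14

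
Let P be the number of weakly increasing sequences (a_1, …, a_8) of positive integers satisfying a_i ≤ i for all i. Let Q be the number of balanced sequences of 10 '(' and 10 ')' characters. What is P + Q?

Such sub-staircase sequences of length n are counted by C_n; here n = 8. So P = C_8 = 1430.
With 10 pairs the number of balanced bracket strings is the Catalan number C_10. So Q = C_10 = 16796.
P + Q = 1430 + 16796 = 18226.

18226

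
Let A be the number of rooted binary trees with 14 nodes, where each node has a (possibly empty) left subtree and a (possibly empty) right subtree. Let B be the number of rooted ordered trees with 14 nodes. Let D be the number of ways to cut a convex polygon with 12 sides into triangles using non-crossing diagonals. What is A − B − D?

There are C_n binary search tree shapes on n keys; with n = 14 that is C_14. So A = C_14 = 2674440.
Rooted ordered (plane) trees on m nodes have m−1 edges and are counted by C_{m−1}; m = 14 gives C_13. So B = C_13 = 742900.
The number of triangulations of a 12-gon is the Catalan number C_10 (index = sides − 2). So D = C_10 = 16796.
A − B − D = 2674440 − 742900 − 16796 = 1914744.

1914744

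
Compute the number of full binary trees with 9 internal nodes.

Full binary trees with n internal nodes are counted by C_n; here n = 9.
C_9 = 4862.

4862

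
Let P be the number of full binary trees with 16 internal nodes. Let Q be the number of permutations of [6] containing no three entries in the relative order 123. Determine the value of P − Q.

The number of full binary trees on 16 internal nodes is the Catalan number C_16. So P = C_16 = 35357670.
Permutations of [n] avoiding any single length-3 pattern are counted by C_n; here n = 6. So Q = C_6 = 132.
P − Q = 35357670 − 132 = 35357538.

35357538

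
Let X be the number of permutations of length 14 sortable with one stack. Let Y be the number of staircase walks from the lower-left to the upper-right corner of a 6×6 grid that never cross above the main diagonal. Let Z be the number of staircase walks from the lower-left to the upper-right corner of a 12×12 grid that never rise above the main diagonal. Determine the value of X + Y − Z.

2466560

By Knuth's characterisation, the stack-sortable permutations of length 14 are the 231-avoiders, numbering C_14. So X = C_14 = 2674440.
Sub-diagonal monotone paths from (0,0) to (6,6) biject with Dyck paths of semilength 6, giving C_6. So Y = C_6 = 132.
Sub-diagonal monotone paths from (0,0) to (12,12) biject with Dyck paths of semilength 12, giving C_12. So Z = C_12 = 208012.
X + Y − Z = 2674440 + 132 − 208012 = 2466560.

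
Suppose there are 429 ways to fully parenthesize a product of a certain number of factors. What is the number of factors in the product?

8

Parenthesizations of m factors are counted by C_{m−1}, and C_7 = 429.
So the index is 7, and the number of factors is 7 + 1 = 8.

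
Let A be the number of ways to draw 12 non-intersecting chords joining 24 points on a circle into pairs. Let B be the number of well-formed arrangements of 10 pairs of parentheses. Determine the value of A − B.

191216

Pairing 24 circle points by 12 non-crossing chords gives C_12 matchings. So A = C_12 = 208012.
Balanced strings of n pairs of brackets are counted by C_n; here n = 10. So B = C_10 = 16796.
A − B = 208012 − 16796 = 191216.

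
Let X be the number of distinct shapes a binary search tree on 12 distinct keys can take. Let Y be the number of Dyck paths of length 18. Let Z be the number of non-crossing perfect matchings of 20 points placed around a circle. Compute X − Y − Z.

186354

Rooted binary trees with 12 nodes (each child slot possibly empty) number C_12. So X = C_12 = 208012.
Dyck paths of semilength n (length 2n) are counted by C_n; here n = 9. So Y = C_9 = 4862.
Non-crossing perfect matchings of 2n points on a circle are counted by C_n; with 20 points, n = 10. So Z = C_10 = 16796.
X − Y − Z = 208012 − 4862 − 16796 = 186354.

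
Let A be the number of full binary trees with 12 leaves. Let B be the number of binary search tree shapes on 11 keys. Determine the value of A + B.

117572

Full binary trees with 12 leaves have 12−1 = 11 internal nodes, so there are C_11 of them. So A = C_11 = 58786.
There are C_n binary search tree shapes on n keys; with n = 11 that is C_11. So B = C_11 = 58786.
A + B = 58786 + 58786 = 117572.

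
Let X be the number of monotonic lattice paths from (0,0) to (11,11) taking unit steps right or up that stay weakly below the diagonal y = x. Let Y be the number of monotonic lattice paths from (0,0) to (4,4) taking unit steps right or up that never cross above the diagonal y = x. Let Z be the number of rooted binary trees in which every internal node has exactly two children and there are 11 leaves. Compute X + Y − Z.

42004

Sub-diagonal monotone paths from (0,0) to (11,11) biject with Dyck paths of semilength 11, giving C_11. So X = C_11 = 58786.
Monotone paths in an n×n grid that stay weakly below the diagonal are counted by C_n; here n = 4. So Y = C_4 = 14.
A full binary tree with L leaves has L−1 internal nodes and is counted by C_{L−1}; L = 11 gives C_10. So Z = C_10 = 16796.
X + Y − Z = 58786 + 14 − 16796 = 42004.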